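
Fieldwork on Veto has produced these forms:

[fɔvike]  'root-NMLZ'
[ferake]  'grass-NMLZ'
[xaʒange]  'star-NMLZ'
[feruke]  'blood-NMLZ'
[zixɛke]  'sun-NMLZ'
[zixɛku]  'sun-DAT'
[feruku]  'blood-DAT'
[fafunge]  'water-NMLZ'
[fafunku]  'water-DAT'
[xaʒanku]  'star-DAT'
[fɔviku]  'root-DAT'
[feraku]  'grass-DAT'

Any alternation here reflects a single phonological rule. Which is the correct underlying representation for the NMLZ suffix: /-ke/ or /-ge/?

The NMLZ morpheme has two allomorphs, [-ge] and [-ke].
By contrast the DAT suffix keeps its initial [k] throughout — that segment must be underlying.
So the underlying form is /-ge/, and voiced stops become voiceless after a vowel.

/-ge/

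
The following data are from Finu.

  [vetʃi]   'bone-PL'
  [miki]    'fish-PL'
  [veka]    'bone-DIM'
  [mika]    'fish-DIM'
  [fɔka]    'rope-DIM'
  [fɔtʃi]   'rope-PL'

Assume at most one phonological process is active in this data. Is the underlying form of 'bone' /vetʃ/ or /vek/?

/vetʃ/

The stem for 'bone' ends in [tʃ] in [vetʃi] but [k] in [veka].
If /k/ were underlying and a rule turned it into [tʃ] before the PL suffix, 'fish' would also alternate; but it has [k] in both [miki] and [mika].
Therefore /tʃ/ is basic and [k] is derived by depalatalization (palato-alveolar /tʃ/ becomes [k] when no front vowel follows).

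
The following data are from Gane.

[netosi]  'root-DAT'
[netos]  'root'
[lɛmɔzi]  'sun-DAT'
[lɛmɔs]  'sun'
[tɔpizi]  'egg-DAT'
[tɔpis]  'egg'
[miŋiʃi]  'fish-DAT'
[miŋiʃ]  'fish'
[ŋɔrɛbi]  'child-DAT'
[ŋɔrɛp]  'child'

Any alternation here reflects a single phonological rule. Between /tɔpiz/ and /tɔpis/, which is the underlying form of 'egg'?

In [tɔpizi] and [tɔpis] the final segment of 'egg' alternates: [z] ~ [s].
If /s/ were underlying and a rule turned it into [z] before the DAT suffix, 'root' would also alternate; but it has [s] in both [netosi] and [netos].
Therefore /z/ is basic and [s] is derived by word-final obstruent devoicing (voiced obstruents become voiceless word-finally).

/tɔpiz/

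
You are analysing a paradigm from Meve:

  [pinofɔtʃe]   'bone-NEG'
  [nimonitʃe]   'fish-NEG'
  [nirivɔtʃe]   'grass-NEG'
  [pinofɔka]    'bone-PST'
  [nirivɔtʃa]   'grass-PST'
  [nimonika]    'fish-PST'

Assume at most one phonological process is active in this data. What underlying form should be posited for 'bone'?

/pinofɔk/

The root 'bone' surfaces as [pinofɔtʃe] and [pinofɔka], with a stem-final [tʃ] ~ [k] alternation.
The stem 'grass' ([nirivɔtʃe], [nirivɔtʃa]) shows [tʃ] unchanged in both environments, so [tʃ] cannot be basic with [k] derived before the PST suffix.
So /k/ is underlying, and a rule of palatalization before a front vowel — /k/ becomes palato-alveolar [tʃ] before a front vowel — gives [tʃ].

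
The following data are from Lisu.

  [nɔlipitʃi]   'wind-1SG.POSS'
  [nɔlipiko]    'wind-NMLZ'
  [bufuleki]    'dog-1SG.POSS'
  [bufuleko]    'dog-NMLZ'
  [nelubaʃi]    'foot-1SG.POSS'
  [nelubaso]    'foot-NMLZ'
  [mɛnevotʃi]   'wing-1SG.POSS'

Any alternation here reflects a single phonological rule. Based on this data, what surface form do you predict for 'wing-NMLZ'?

The stem for 'wind' ends in [tʃ] in [nɔlipitʃi] but [k] in [nɔlipiko].
If /k/ were underlying and a rule turned it into [tʃ] before the 1SG.POSS suffix, 'dog' would also alternate; but it has [k] in both [bufuleki] and [bufuleko].
So /tʃ/ is underlying, and a rule of depalatalization — palato-alveolar /tʃ/ and /ʃ/ become [k] and [s] when no front vowel follows — gives [k].
From [mɛnevotʃi] the stem 'wing' is /mɛnevotʃ/; when no front vowel follows this yields [mɛnevoko].

[mɛnevoko]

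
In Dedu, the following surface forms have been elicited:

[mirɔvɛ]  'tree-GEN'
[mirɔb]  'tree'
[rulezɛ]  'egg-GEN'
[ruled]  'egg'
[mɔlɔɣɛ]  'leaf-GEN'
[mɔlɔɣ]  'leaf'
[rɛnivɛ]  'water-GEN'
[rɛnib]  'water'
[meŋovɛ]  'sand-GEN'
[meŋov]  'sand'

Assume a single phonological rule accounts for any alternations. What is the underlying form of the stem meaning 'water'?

/rɛnib/

'water' shows [v] ~ [b] at the end of the stem ([rɛnivɛ] vs [rɛnib]).
The stem 'sand' ([meŋovɛ], [meŋov]) shows [v] unchanged in both environments, so [v] cannot be basic with [b] derived in isolation.
The alternation reflects intervocalic spirantization: voiced stops become fricatives between vowels. /b/ is underlying.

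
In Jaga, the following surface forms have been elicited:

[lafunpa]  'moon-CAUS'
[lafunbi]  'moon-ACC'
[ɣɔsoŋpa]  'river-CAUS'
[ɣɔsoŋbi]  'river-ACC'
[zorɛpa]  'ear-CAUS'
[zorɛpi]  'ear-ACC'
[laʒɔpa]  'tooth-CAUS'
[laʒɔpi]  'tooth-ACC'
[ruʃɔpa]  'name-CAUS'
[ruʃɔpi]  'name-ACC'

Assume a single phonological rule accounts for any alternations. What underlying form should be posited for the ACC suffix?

The ACC morpheme has two allomorphs, [-bi] and [-pi].
The CAUS suffix, which begins with [p], is invariant after every stem; so [p] is not altered by any rule here.
So the underlying form is /-bi/, and voiced stops become voiceless after a vowel.

/-bi/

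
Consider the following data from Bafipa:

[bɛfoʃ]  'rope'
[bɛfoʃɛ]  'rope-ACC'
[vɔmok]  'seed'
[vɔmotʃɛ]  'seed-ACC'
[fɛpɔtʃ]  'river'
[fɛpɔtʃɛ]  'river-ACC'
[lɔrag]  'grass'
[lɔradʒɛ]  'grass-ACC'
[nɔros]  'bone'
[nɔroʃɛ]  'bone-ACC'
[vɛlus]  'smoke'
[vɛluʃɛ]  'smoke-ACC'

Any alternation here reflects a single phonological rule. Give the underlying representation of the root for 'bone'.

/nɔros/

The root 'bone' surfaces as [nɔros] and [nɔroʃɛ], with a stem-final [s] ~ [ʃ] alternation.
If /ʃ/ were underlying and a rule turned it into [s] in isolation, 'rope' would also alternate; but it has [ʃ] in both [bɛfoʃ] and [bɛfoʃɛ].
Therefore /s/ is basic and [ʃ] is derived by palatalization before a front vowel (/k/, /g/ and /s/ become palato-alveolar [tʃ], [dʒ] and [ʃ] before a front vowel).
So 'bone' = /nɔros/.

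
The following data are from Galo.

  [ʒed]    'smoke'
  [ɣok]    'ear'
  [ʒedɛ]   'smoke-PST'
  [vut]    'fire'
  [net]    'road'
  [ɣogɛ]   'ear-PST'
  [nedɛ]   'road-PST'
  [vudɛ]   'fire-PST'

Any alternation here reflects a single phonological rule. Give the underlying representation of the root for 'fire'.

/vut/

The root 'fire' surfaces as [vudɛ] and [vut], with a stem-final [d] ~ [t] alternation.
Compare 'smoke', with invariant [d] in [ʒedɛ] and [ʒed]: an analysis with underlying /d/ and a rule producing [t] in isolation would wrongly predict alternation here too.
The underlying segment must be /t/; voiceless stops become voiced between vowels, yielding [d] there.
So 'fire' = /vut/.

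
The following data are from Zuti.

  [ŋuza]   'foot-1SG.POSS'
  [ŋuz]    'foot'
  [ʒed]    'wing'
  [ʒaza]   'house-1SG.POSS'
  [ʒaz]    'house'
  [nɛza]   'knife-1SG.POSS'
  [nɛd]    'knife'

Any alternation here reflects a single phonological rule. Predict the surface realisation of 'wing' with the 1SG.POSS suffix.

[ʒeza]

'knife' shows [z] ~ [d] at the end of the stem ([nɛza] vs [nɛd]).
But 'house' keeps [z] in both environments ([ʒaza], [ʒaz]), so there is no rule changing /z/ to [d] in isolation.
So /d/ is underlying, and a rule of intervocalic spirantization — voiced stops become fricatives between vowels — gives [z].
The one attested form of 'wing', [ʒed], shows underlying /ʒed/. Applying the same rule between vowels gives [ʒeza].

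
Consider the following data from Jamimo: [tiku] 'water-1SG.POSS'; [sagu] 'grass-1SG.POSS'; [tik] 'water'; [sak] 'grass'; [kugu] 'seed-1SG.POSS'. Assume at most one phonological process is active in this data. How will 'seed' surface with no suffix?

[kuk]

The stem for 'grass' ends in [g] in [sagu] but [k] in [sak].
Compare 'water', with invariant [k] in [tiku] and [tik]: an analysis with underlying /k/ and a rule producing [g] before the 1SG.POSS suffix would wrongly predict alternation here too.
So /g/ is underlying, and a rule of word-final obstruent devoicing — voiced obstruents become voiceless word-finally — gives [k].
From [kugu] the stem 'seed' is /kug/; word-finally this yields [kuk].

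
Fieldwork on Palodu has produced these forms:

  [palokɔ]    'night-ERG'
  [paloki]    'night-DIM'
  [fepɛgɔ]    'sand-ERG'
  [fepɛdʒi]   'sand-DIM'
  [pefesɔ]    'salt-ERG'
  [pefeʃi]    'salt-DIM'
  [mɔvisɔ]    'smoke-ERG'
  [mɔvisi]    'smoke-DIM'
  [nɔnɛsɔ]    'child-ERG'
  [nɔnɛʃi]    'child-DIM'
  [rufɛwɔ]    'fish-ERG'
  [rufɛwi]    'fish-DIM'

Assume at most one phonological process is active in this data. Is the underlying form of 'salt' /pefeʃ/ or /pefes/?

/pefeʃ/

'salt' shows [s] ~ [ʃ] at the end of the stem ([pefesɔ] vs [pefeʃi]).
The stem 'smoke' ([mɔvisɔ], [mɔvisi]) shows [s] unchanged in both environments, so [s] cannot be basic with [ʃ] derived before the DIM suffix.
Therefore /ʃ/ is basic and [s] is derived by depalatalization (palato-alveolar /dʒ/ and /ʃ/ become [g] and [s] when no front vowel follows).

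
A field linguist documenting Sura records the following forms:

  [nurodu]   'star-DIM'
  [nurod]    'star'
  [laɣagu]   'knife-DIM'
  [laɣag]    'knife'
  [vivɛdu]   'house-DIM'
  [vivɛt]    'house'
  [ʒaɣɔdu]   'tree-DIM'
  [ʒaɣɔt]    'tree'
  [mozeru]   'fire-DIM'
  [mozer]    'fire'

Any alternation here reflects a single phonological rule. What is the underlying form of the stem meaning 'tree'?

The root 'tree' surfaces as [ʒaɣɔdu] and [ʒaɣɔt], with a stem-final [d] ~ [t] alternation.
But 'star' keeps [d] in both environments ([nurodu], [nurod]), so there is no rule changing /d/ to [t] in isolation.
The underlying segment must be /t/; voiceless stops become voiced between vowels, yielding [d] there.
Hence 'tree' is /ʒaɣɔt/ underlyingly.

/ʒaɣɔt/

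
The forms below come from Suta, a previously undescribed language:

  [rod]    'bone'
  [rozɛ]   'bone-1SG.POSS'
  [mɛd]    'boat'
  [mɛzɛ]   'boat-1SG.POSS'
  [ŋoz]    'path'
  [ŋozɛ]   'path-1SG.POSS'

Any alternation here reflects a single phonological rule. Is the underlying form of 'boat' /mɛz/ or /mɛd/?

'boat' shows [d] ~ [z] at the end of the stem ([mɛd] vs [mɛzɛ]).
If /z/ were underlying and a rule turned it into [d] in isolation, 'path' would also alternate; but it has [z] in both [ŋoz] and [ŋozɛ].
Therefore /d/ is basic and [z] is derived by intervocalic spirantization (voiced stops become fricatives between vowels).

/mɛd/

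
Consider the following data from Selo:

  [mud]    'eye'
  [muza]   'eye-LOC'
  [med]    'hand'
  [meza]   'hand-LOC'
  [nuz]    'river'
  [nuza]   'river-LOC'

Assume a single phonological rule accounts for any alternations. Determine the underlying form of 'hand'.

The stem for 'hand' ends in [d] in [med] but [z] in [meza].
If /z/ were underlying and a rule turned it into [d] in isolation, 'river' would also alternate; but it has [z] in both [nuz] and [nuza].
So /d/ is underlying, and a rule of intervocalic spirantization — voiced stops become fricatives between vowels — gives [z].
Hence 'hand' is /med/ underlyingly.

/med/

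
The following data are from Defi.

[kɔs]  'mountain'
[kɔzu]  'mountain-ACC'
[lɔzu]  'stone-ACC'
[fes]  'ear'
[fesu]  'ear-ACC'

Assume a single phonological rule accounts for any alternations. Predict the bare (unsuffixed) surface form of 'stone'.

'mountain' shows [s] ~ [z] at the end of the stem ([kɔs] vs [kɔzu]).
But 'ear' keeps [s] in both environments ([fes], [fesu]), so there is no rule changing /s/ to [z] before the ACC suffix.
So /z/ is underlying, and a rule of word-final obstruent devoicing — voiced obstruents become voiceless word-finally — gives [s].
The one attested form of 'stone', [lɔzu], shows underlying /lɔz/. Applying the same rule word-finally gives [lɔs].

[lɔs]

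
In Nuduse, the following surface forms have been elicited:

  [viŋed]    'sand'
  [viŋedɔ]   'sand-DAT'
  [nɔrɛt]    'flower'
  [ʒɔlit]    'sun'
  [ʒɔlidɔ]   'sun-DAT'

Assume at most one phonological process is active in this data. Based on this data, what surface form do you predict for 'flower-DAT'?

[nɔrɛdɔ]

The stem for 'sun' ends in [t] in [ʒɔlit] but [d] in [ʒɔlidɔ].
If /d/ were underlying and a rule turned it into [t] in isolation, 'sand' would also alternate; but it has [d] in both [viŋed] and [viŋedɔ].
Therefore /t/ is basic and [d] is derived by intervocalic voicing (voiceless stops become voiced between vowels).
From [nɔrɛt] the stem 'flower' is /nɔrɛt/; between vowels this yields [nɔrɛdɔ].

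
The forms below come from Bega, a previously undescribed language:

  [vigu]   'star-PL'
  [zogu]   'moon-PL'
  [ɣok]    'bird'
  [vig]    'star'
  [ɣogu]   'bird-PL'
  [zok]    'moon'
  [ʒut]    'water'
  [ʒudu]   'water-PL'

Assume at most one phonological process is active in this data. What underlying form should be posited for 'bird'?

The root 'bird' surfaces as [ɣogu] and [ɣok], with a stem-final [g] ~ [k] alternation.
Compare 'star', with invariant [g] in [vigu] and [vig]: an analysis with underlying /g/ and a rule producing [k] in isolation would wrongly predict alternation here too.
Therefore /k/ is basic and [g] is derived by intervocalic voicing (voiceless stops become voiced between vowels).

/ɣok/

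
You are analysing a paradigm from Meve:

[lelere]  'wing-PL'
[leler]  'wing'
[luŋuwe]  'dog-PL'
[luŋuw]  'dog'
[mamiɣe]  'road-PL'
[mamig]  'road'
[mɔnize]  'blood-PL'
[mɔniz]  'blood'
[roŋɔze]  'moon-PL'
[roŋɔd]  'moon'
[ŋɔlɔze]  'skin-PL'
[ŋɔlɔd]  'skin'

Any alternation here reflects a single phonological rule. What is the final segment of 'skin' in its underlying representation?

/d/

'skin' shows [z] ~ [d] at the end of the stem ([ŋɔlɔze] vs [ŋɔlɔd]).
Compare 'blood', with invariant [z] in [mɔnize] and [mɔniz]: an analysis with underlying /z/ and a rule producing [d] in isolation would wrongly predict alternation here too.
The alternation reflects intervocalic spirantization: voiced stops become fricatives between vowels. /d/ is underlying.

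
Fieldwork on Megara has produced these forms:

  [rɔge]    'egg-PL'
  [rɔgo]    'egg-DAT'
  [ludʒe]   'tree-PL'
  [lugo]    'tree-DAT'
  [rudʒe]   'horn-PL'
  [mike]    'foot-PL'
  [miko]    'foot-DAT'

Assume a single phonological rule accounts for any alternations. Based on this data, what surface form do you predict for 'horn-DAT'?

[rugo]

In [ludʒe] and [lugo] the final segment of 'tree' alternates: [dʒ] ~ [g].
The stem 'egg' ([rɔge], [rɔgo]) shows [g] unchanged in both environments, so [g] cannot be basic with [dʒ] derived before the PL suffix.
So /dʒ/ is underlying, and a rule of depalatalization — palato-alveolar /dʒ/ becomes [g] when no front vowel follows — gives [g].
From [rudʒe] the stem 'horn' is /rudʒ/; when no front vowel follows this yields [rugo].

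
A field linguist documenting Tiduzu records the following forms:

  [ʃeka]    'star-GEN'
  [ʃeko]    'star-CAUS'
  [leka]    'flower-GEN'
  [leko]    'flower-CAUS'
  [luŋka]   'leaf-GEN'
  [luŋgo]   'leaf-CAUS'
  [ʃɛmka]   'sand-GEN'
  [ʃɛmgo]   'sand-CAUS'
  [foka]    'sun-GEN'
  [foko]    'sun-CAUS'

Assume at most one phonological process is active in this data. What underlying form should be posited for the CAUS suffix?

The CAUS suffix surfaces as [-go] and [-ko], depending on the final segment of the stem.
By contrast the GEN suffix keeps its initial [k] throughout — that segment must be underlying.
The CAUS suffix is therefore /-go/ underlyingly, with post-vocalic devoicing: voiced stops become voiceless after a vowel.

/-go/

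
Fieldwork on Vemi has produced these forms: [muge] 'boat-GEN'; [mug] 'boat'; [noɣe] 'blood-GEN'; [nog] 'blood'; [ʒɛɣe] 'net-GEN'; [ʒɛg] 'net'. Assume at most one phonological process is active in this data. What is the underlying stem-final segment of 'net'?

The root 'net' surfaces as [ʒɛɣe] and [ʒɛg], with a stem-final [ɣ] ~ [g] alternation.
But 'boat' keeps [g] in both environments ([muge], [mug]), so there is no rule changing /g/ to [ɣ] before the GEN suffix.
Therefore /ɣ/ is basic and [g] is derived by word-final hardening (voiced fricatives become stops word-finally).

/ɣ/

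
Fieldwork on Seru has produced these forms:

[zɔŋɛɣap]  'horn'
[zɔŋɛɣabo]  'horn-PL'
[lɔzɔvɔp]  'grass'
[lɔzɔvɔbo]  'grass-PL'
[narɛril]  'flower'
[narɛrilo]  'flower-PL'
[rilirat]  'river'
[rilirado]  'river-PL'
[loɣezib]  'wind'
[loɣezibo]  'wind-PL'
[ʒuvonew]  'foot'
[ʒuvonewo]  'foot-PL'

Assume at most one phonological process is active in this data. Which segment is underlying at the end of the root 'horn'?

The stem for 'horn' ends in [p] in [zɔŋɛɣap] but [b] in [zɔŋɛɣabo].
But 'wind' keeps [b] in both environments ([loɣezib], [loɣezibo]), so there is no rule changing /b/ to [p] in isolation.
So /p/ is underlying, and a rule of intervocalic voicing — voiceless stops become voiced between vowels — gives [b].

/p/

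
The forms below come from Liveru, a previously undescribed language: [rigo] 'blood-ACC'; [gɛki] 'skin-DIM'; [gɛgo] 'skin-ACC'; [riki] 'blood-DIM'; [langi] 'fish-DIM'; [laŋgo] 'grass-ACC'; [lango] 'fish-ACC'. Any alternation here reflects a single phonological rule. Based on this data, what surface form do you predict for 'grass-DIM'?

The DIM suffix surfaces as [-gi] and [-ki], depending on the final segment of the stem.
By contrast the ACC suffix keeps its initial [g] throughout — that segment must be underlying.
So the underlying form is /-ki/, and voiceless stops become voiced after a nasal.
After 'grass', which ends in a nasal, the suffix surfaces as [-gi], giving [laŋgi].

[laŋgi]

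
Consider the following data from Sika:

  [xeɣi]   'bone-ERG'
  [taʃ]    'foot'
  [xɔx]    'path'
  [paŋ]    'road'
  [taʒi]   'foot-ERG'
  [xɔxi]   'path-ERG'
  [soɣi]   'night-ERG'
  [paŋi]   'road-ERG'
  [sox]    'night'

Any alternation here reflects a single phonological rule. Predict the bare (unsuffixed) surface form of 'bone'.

[xex]

'night' shows [x] ~ [ɣ] at the end of the stem ([sox] vs [soɣi]).
The stem 'path' ([xɔx], [xɔxi]) shows [x] unchanged in both environments, so [x] cannot be basic with [ɣ] derived before the ERG suffix.
So /ɣ/ is underlying, and a rule of word-final obstruent devoicing — voiced obstruents become voiceless word-finally — gives [x].
The one attested form of 'bone', [xeɣi], shows underlying /xeɣ/. Applying the same rule word-finally gives [xex].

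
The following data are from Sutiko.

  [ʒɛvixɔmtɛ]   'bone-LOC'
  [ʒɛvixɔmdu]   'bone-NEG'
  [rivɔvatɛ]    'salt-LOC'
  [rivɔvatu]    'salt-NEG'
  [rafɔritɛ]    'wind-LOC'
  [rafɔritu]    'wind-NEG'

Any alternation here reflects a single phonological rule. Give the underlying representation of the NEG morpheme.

/-du/

The NEG suffix surfaces as [-du] and [-tu], depending on the final segment of the stem.
By contrast the LOC suffix keeps its initial [t] throughout — that segment must be underlying.
The NEG suffix is therefore /-du/ underlyingly, with post-vocalic devoicing: voiced stops become voiceless after a vowel.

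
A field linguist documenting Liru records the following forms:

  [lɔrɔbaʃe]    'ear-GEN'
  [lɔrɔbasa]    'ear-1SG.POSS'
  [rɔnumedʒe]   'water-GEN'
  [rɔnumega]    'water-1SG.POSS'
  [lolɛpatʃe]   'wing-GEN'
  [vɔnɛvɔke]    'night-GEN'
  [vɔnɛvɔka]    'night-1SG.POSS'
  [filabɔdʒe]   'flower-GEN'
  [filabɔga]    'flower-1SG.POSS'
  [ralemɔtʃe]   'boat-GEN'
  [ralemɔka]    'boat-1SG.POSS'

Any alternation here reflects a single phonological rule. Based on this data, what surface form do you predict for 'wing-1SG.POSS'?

[lolɛpaka]

In [ralemɔtʃe] and [ralemɔka] the final segment of 'boat' alternates: [tʃ] ~ [k].
If /k/ were underlying and a rule turned it into [tʃ] before the GEN suffix, 'night' would also alternate; but it has [k] in both [vɔnɛvɔke] and [vɔnɛvɔka].
The underlying segment must be /tʃ/; palato-alveolar /tʃ/, /dʒ/ and /ʃ/ become [k], [g] and [s] when no front vowel follows, yielding [k] there.
From [lolɛpatʃe] the stem 'wing' is /lolɛpatʃ/; when no front vowel follows this yields [lolɛpaka].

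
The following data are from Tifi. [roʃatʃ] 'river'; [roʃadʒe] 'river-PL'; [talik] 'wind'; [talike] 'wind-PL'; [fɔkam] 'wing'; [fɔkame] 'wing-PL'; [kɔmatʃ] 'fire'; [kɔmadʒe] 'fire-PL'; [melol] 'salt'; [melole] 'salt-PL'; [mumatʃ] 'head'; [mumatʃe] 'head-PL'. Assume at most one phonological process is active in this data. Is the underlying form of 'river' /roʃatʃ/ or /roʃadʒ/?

/roʃadʒ/

The stem for 'river' ends in [tʃ] in [roʃatʃ] but [dʒ] in [roʃadʒe].
The stem 'head' ([mumatʃ], [mumatʃe]) shows [tʃ] unchanged in both environments, so [tʃ] cannot be basic with [dʒ] derived before the PL suffix.
The underlying segment must be /dʒ/; voiced obstruents become voiceless word-finally, yielding [tʃ] there.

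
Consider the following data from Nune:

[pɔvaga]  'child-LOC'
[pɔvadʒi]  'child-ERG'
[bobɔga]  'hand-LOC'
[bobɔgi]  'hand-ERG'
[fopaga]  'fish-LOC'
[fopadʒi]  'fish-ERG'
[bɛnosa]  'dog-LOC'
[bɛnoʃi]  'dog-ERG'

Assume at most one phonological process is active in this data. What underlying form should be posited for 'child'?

In [pɔvaga] and [pɔvadʒi] the final segment of 'child' alternates: [g] ~ [dʒ].
But 'hand' keeps [g] in both environments ([bobɔga], [bobɔgi]), so there is no rule changing /g/ to [dʒ] before the ERG suffix.
The alternation reflects depalatalization: palato-alveolar /dʒ/ and /ʃ/ become [g] and [s] when no front vowel follows. /dʒ/ is underlying.

/pɔvadʒ/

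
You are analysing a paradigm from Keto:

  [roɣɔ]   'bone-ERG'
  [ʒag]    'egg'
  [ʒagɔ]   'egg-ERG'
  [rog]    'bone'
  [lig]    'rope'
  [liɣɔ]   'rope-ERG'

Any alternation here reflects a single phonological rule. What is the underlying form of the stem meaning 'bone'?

/roɣ/

The stem for 'bone' ends in [g] in [rog] but [ɣ] in [roɣɔ].
Compare 'egg', with invariant [g] in [ʒag] and [ʒagɔ]: an analysis with underlying /g/ and a rule producing [ɣ] before the ERG suffix would wrongly predict alternation here too.
The alternation reflects word-final hardening: voiced fricatives become stops word-finally. /ɣ/ is underlying.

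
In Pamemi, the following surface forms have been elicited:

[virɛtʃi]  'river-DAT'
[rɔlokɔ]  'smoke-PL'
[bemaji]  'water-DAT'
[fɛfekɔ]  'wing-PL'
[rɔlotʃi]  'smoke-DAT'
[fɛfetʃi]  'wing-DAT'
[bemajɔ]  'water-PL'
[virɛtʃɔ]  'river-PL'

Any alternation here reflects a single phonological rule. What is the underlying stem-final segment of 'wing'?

The stem for 'wing' ends in [tʃ] in [fɛfetʃi] but [k] in [fɛfekɔ].
Compare 'river', with invariant [tʃ] in [virɛtʃi] and [virɛtʃɔ]: an analysis with underlying /tʃ/ and a rule producing [k] before the PL suffix would wrongly predict alternation here too.
Therefore /k/ is basic and [tʃ] is derived by palatalization before a front vowel (/k/ becomes palato-alveolar [tʃ] before a front vowel).

/k/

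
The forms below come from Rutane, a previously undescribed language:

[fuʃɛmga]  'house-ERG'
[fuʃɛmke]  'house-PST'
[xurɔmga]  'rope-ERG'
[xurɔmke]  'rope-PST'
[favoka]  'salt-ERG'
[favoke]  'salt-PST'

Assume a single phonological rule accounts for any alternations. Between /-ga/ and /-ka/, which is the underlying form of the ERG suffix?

/-ga/

The ERG suffix surfaces as [-ga] and [-ka], depending on the final segment of the stem.
The PST suffix, which begins with [k], is invariant after every stem; so [k] is not altered by any rule here.
The ERG suffix is therefore /-ga/ underlyingly, with post-vocalic devoicing: voiced stops become voiceless after a vowel.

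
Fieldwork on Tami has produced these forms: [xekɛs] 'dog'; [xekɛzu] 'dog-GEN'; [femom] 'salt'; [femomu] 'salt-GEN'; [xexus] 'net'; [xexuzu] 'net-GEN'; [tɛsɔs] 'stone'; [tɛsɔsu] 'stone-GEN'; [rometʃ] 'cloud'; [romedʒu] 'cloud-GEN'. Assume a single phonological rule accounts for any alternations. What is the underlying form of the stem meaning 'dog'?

/xekɛz/

'dog' shows [s] ~ [z] at the end of the stem ([xekɛs] vs [xekɛzu]).
If /s/ were underlying and a rule turned it into [z] before the GEN suffix, 'stone' would also alternate; but it has [s] in both [tɛsɔs] and [tɛsɔsu].
So /z/ is underlying, and a rule of word-final obstruent devoicing — voiced obstruents become voiceless word-finally — gives [s].
So 'dog' = /xekɛz/.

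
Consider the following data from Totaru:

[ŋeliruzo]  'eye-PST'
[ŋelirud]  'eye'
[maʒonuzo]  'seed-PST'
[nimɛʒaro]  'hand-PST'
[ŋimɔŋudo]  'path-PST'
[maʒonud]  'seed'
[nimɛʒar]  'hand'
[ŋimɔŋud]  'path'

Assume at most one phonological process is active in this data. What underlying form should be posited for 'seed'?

/maʒonuz/

The stem for 'seed' ends in [d] in [maʒonud] but [z] in [maʒonuzo].
But 'path' keeps [d] in both environments ([ŋimɔŋud], [ŋimɔŋudo]), so there is no rule changing /d/ to [z] before the PST suffix.
The alternation reflects word-final hardening: voiced fricatives become stops word-finally. /z/ is underlying.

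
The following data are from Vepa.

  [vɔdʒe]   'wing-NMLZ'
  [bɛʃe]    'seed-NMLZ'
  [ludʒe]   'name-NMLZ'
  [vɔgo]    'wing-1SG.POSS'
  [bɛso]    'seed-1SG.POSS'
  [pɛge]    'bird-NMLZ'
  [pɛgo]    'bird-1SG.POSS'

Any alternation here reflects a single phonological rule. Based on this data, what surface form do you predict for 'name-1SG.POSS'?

[lugo]

'wing' shows [g] ~ [dʒ] at the end of the stem ([vɔgo] vs [vɔdʒe]).
The stem 'bird' ([pɛgo], [pɛge]) shows [g] unchanged in both environments, so [g] cannot be basic with [dʒ] derived before the NMLZ suffix.
Therefore /dʒ/ is basic and [g] is derived by depalatalization (palato-alveolar /dʒ/ and /ʃ/ become [g] and [s] when no front vowel follows).
The one attested form of 'name', [ludʒe], shows underlying /ludʒ/. Applying the same rule when no front vowel follows gives [lugo].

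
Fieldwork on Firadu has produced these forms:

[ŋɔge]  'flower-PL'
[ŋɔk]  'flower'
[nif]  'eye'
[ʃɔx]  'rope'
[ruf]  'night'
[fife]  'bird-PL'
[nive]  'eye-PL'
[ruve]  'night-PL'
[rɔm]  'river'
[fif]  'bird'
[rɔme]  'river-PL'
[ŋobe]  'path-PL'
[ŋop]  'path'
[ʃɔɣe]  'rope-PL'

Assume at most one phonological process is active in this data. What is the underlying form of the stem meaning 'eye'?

In [nif] and [nive] the final segment of 'eye' alternates: [f] ~ [v].
But 'bird' keeps [f] in both environments ([fif], [fife]), so there is no rule changing /f/ to [v] before the PL suffix.
The underlying segment must be /v/; voiced obstruents become voiceless word-finally, yielding [f] there.
The underlying form of 'eye' is therefore /niv/.

/niv/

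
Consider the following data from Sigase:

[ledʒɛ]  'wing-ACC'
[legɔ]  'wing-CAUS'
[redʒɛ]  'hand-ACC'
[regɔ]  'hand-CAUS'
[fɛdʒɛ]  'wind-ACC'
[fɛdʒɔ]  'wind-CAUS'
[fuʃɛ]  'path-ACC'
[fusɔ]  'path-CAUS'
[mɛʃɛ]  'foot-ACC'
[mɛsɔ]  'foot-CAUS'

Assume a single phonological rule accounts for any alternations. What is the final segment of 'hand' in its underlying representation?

/g/

The stem for 'hand' ends in [dʒ] in [redʒɛ] but [g] in [regɔ].
But 'wind' keeps [dʒ] in both environments ([fɛdʒɛ], [fɛdʒɔ]), so there is no rule changing /dʒ/ to [g] before the CAUS suffix.
So /g/ is underlying, and a rule of palatalization before a front vowel — /g/ and /s/ become palato-alveolar [dʒ] and [ʃ] before a front vowel — gives [dʒ].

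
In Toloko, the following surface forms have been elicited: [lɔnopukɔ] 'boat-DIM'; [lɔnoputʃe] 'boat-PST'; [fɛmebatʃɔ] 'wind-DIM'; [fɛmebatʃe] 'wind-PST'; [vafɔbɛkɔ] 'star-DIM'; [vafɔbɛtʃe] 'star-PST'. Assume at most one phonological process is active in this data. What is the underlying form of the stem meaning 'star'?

The root 'star' surfaces as [vafɔbɛkɔ] and [vafɔbɛtʃe], with a stem-final [k] ~ [tʃ] alternation.
The stem 'wind' ([fɛmebatʃɔ], [fɛmebatʃe]) shows [tʃ] unchanged in both environments, so [tʃ] cannot be basic with [k] derived before the DIM suffix.
The alternation reflects palatalization before a front vowel: /k/ becomes palato-alveolar [tʃ] before a front vowel. /k/ is underlying.
So 'star' = /vafɔbɛk/.

/vafɔbɛk/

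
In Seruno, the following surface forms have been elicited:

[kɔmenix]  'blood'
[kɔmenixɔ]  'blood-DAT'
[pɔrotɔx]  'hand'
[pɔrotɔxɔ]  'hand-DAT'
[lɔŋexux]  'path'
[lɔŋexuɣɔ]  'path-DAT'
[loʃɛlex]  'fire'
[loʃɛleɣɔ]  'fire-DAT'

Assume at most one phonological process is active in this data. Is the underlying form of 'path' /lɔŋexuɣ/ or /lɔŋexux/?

The root 'path' surfaces as [lɔŋexux] and [lɔŋexuɣɔ], with a stem-final [x] ~ [ɣ] alternation.
If /x/ were underlying and a rule turned it into [ɣ] before the DAT suffix, 'blood' would also alternate; but it has [x] in both [kɔmenix] and [kɔmenixɔ].
So /ɣ/ is underlying, and a rule of word-final obstruent devoicing — voiced obstruents become voiceless word-finally — gives [x].

/lɔŋexuɣ/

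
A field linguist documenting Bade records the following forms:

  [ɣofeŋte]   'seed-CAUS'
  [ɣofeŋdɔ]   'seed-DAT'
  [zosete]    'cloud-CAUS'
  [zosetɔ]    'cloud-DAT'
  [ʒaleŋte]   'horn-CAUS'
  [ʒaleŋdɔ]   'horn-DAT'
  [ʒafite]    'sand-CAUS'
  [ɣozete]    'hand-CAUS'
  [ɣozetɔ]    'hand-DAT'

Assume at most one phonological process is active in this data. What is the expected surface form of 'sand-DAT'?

The DAT suffix surfaces as [-dɔ] and [-tɔ], depending on the final segment of the stem.
The CAUS suffix, which begins with [t], is invariant after every stem; so [t] is not altered by any rule here.
So the underlying form is /-dɔ/, and voiced stops become voiceless after a vowel.
After 'sand', which ends in a vowel, the suffix surfaces as [-tɔ], giving [ʒafitɔ].

[ʒafitɔ]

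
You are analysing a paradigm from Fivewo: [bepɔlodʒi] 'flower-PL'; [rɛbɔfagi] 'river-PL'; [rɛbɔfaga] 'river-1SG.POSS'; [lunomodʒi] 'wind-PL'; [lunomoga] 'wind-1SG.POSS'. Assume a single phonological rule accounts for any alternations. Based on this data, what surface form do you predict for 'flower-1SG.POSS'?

'wind' shows [dʒ] ~ [g] at the end of the stem ([lunomodʒi] vs [lunomoga]).
Compare 'river', with invariant [g] in [rɛbɔfagi] and [rɛbɔfaga]: an analysis with underlying /g/ and a rule producing [dʒ] before the PL suffix would wrongly predict alternation here too.
Therefore /dʒ/ is basic and [g] is derived by depalatalization (palato-alveolar /dʒ/ becomes [g] when no front vowel follows).
The one attested form of 'flower', [bepɔlodʒi], shows underlying /bepɔlodʒ/. Applying the same rule when no front vowel follows gives [bepɔloga].

[bepɔloga]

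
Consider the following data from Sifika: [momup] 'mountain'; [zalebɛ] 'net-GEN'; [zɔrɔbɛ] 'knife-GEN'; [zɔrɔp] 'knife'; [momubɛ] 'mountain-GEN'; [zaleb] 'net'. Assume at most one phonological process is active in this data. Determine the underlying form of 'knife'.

/zɔrɔp/

In [zɔrɔbɛ] and [zɔrɔp] the final segment of 'knife' alternates: [b] ~ [p].
If /b/ were underlying and a rule turned it into [p] in isolation, 'net' would also alternate; but it has [b] in both [zalebɛ] and [zaleb].
Therefore /p/ is basic and [b] is derived by intervocalic voicing (voiceless stops become voiced between vowels).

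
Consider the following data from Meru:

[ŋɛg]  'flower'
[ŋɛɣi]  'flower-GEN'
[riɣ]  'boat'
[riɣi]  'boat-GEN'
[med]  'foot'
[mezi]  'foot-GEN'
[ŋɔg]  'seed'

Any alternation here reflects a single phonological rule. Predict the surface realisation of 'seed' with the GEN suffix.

The root 'flower' surfaces as [ŋɛg] and [ŋɛɣi], with a stem-final [g] ~ [ɣ] alternation.
Compare 'boat', with invariant [ɣ] in [riɣ] and [riɣi]: an analysis with underlying /ɣ/ and a rule producing [g] in isolation would wrongly predict alternation here too.
Therefore /g/ is basic and [ɣ] is derived by intervocalic spirantization (voiced stops become fricatives between vowels).
The one attested form of 'seed', [ŋɔg], shows underlying /ŋɔg/. Applying the same rule between vowels gives [ŋɔɣi].

[ŋɔɣi]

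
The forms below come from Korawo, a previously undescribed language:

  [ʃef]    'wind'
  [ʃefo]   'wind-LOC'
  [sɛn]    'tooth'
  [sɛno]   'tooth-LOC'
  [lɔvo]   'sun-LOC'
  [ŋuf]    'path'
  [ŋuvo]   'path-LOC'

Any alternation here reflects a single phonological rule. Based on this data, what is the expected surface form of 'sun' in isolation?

In [ŋuf] and [ŋuvo] the final segment of 'path' alternates: [f] ~ [v].
But 'wind' keeps [f] in both environments ([ʃef], [ʃefo]), so there is no rule changing /f/ to [v] before the LOC suffix.
The underlying segment must be /v/; voiced obstruents become voiceless word-finally, yielding [f] there.
From [lɔvo] the stem 'sun' is /lɔv/; word-finally this yields [lɔf].

[lɔf]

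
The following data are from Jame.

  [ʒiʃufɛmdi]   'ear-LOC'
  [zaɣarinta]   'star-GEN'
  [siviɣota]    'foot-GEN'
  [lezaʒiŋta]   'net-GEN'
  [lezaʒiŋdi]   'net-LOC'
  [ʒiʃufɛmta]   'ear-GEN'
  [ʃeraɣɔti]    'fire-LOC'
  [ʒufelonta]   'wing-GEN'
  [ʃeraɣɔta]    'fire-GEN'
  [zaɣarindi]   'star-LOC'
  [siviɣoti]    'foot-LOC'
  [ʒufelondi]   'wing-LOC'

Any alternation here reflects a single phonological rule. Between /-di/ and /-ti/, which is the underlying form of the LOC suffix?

/-di/

The LOC suffix surfaces as [-di] and [-ti], depending on the final segment of the stem.
The GEN suffix, which begins with [t], is invariant after every stem; so [t] is not altered by any rule here.
The LOC suffix is therefore /-di/ underlyingly, with post-vocalic devoicing: voiced stops become voiceless after a vowel.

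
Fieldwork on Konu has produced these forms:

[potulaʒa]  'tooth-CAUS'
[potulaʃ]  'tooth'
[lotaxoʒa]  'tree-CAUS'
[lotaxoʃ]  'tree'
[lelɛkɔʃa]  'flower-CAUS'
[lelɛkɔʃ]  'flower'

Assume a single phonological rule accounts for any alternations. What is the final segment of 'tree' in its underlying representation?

/ʒ/

The stem for 'tree' ends in [ʒ] in [lotaxoʒa] but [ʃ] in [lotaxoʃ].
The stem 'flower' ([lelɛkɔʃa], [lelɛkɔʃ]) shows [ʃ] unchanged in both environments, so [ʃ] cannot be basic with [ʒ] derived before the CAUS suffix.
Therefore /ʒ/ is basic and [ʃ] is derived by word-final obstruent devoicing (voiced obstruents become voiceless word-finally).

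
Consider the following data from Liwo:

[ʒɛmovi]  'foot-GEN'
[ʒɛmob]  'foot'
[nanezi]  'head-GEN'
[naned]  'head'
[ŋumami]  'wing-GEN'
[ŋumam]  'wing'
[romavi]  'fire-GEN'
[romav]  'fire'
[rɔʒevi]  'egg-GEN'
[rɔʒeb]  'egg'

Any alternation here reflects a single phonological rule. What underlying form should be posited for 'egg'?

/rɔʒeb/

The root 'egg' surfaces as [rɔʒevi] and [rɔʒeb], with a stem-final [v] ~ [b] alternation.
But 'fire' keeps [v] in both environments ([romavi], [romav]), so there is no rule changing /v/ to [b] in isolation.
So /b/ is underlying, and a rule of intervocalic spirantization — voiced stops become fricatives between vowels — gives [v].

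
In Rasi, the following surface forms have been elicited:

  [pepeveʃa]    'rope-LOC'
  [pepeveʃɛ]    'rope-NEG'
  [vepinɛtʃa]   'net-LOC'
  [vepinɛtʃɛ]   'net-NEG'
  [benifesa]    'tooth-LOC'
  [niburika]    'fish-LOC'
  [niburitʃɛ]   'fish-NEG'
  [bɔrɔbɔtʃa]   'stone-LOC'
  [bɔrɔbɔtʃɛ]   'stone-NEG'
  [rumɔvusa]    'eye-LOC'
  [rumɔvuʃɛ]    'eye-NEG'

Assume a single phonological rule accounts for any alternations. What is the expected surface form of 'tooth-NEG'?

[benifeʃɛ]

'eye' shows [s] ~ [ʃ] at the end of the stem ([rumɔvusa] vs [rumɔvuʃɛ]).
If /ʃ/ were underlying and a rule turned it into [s] before the LOC suffix, 'rope' would also alternate; but it has [ʃ] in both [pepeveʃa] and [pepeveʃɛ].
The underlying segment must be /s/; /k/ and /s/ become palato-alveolar [tʃ] and [ʃ] before a front vowel, yielding [ʃ] there.
From [benifesa] the stem 'tooth' is /benifes/; before a front vowel this yields [benifeʃɛ].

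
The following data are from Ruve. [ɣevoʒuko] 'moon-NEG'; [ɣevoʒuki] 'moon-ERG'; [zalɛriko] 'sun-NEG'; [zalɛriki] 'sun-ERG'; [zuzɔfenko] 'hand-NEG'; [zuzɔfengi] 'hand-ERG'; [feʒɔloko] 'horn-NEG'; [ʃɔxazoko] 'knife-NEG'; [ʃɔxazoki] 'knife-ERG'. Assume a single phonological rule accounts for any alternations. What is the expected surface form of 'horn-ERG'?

The ERG suffix surfaces as [-gi] and [-ki], depending on the final segment of the stem.
By contrast the NEG suffix keeps its initial [k] throughout — that segment must be underlying.
So the underlying form is /-gi/, and voiced stops become voiceless after a vowel.
After 'horn', which ends in a vowel, the suffix surfaces as [-ki], giving [feʒɔloki].

[feʒɔloki]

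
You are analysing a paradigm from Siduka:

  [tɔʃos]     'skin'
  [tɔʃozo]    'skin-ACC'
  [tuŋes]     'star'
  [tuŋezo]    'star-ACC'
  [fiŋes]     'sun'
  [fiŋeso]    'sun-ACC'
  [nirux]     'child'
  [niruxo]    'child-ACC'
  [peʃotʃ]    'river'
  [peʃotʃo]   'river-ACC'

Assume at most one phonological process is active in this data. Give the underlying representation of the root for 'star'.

/tuŋez/

The stem for 'star' ends in [s] in [tuŋes] but [z] in [tuŋezo].
Compare 'sun', with invariant [s] in [fiŋes] and [fiŋeso]: an analysis with underlying /s/ and a rule producing [z] before the ACC suffix would wrongly predict alternation here too.
The alternation reflects word-final obstruent devoicing: voiced obstruents become voiceless word-finally. /z/ is underlying.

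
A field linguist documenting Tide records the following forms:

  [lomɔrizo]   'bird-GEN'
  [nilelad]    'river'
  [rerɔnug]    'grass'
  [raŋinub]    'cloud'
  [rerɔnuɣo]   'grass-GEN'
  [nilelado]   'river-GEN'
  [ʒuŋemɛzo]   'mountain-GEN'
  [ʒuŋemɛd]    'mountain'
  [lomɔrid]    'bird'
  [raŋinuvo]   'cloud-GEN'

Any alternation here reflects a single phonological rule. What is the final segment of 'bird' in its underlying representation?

/z/

'bird' shows [d] ~ [z] at the end of the stem ([lomɔrid] vs [lomɔrizo]).
The stem 'river' ([nilelad], [nilelado]) shows [d] unchanged in both environments, so [d] cannot be basic with [z] derived before the GEN suffix.
Therefore /z/ is basic and [d] is derived by word-final hardening (voiced fricatives become stops word-finally).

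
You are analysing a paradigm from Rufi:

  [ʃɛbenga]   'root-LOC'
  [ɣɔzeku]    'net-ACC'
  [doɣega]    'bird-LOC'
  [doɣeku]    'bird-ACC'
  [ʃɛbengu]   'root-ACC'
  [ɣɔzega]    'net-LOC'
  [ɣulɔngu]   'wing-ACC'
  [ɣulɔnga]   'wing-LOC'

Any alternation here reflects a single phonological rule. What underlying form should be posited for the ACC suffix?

The ACC suffix surfaces as [-gu] and [-ku], depending on the final segment of the stem.
By contrast the LOC suffix keeps its initial [g] throughout — that segment must be underlying.
So the underlying form is /-ku/, and voiceless stops become voiced after a nasal.

/-ku/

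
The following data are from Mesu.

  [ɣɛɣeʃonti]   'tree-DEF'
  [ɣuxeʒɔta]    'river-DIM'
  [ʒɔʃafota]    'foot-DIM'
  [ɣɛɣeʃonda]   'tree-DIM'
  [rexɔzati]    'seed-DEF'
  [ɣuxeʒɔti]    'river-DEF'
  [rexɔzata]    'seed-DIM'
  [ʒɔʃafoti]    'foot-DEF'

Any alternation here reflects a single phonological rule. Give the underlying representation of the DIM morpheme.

/-da/

The DIM suffix surfaces as [-da] and [-ta], depending on the final segment of the stem.
By contrast the DEF suffix keeps its initial [t] throughout — that segment must be underlying.
The DIM suffix is therefore /-da/ underlyingly, with post-vocalic devoicing: voiced stops become voiceless after a vowel.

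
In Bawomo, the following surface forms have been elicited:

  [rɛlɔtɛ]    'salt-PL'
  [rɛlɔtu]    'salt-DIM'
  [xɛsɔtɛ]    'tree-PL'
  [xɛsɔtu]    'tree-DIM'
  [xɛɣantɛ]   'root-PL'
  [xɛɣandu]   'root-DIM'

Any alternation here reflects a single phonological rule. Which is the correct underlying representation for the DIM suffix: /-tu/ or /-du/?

/-du/

The DIM suffix surfaces as [-du] and [-tu], depending on the final segment of the stem.
The PL suffix, which begins with [t], is invariant after every stem; so [t] is not altered by any rule here.
The DIM suffix is therefore /-du/ underlyingly, with post-vocalic devoicing: voiced stops become voiceless after a vowel.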